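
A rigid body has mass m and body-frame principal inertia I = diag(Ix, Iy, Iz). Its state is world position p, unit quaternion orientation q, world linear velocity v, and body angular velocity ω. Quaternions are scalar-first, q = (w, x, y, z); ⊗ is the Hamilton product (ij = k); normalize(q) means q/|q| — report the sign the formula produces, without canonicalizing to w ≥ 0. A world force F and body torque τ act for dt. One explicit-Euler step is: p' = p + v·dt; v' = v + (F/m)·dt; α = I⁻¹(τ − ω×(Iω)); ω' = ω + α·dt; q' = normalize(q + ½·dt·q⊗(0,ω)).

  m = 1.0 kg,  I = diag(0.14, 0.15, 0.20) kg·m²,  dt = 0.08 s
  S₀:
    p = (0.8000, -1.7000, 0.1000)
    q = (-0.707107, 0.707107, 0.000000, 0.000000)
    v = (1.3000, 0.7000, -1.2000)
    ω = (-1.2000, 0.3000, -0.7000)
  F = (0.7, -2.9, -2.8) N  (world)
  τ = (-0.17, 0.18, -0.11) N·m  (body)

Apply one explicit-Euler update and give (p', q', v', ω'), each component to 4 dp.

linear accel F/m = (0.7000, -2.9000, -2.8000)
p + v·dt = (0.9040, -1.6440, 0.0040)
new velocity v' = (1.3560, 0.4680, -1.4240)
angular accel α = (-1.1393, 1.5360, -0.5320)
ω + α·dt = (-1.2911, 0.4229, -0.7426)
2q̇ = q⊗(0,ω) = (0.8485284, 0.8485284, 0.2828428, 0.7071070)
q + ½dt·q⊗(0,ω), renormalized = (-0.6721, 0.7399, 0.0113, 0.0282)

p' = (0.9040, -1.6440, 0.0040)
q' = (-0.6721, 0.7399, 0.0113, 0.0282)
v' = (1.3560, 0.4680, -1.4240)
ω' = (-1.2911, 0.4229, -0.7426)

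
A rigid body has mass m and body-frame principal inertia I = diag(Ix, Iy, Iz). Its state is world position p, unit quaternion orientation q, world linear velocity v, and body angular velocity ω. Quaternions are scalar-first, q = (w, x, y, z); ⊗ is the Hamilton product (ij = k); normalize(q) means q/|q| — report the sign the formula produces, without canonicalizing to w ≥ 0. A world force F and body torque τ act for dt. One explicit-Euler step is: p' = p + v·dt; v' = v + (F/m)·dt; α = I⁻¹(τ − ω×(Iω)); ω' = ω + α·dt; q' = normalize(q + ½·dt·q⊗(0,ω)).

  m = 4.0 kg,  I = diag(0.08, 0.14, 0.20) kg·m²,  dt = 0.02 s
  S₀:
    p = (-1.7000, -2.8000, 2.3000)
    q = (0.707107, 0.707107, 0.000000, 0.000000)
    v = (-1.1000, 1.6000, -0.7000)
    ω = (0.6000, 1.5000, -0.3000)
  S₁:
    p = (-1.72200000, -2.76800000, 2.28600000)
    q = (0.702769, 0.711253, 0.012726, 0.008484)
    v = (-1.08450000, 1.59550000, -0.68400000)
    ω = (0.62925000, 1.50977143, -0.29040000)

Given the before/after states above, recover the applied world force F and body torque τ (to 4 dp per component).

F = (3.1000, -0.9000, 3.2000)
τ = (0.0900, 0.0900, 0.1500)

rate change Δω = (0.02925000, 0.00977143, 0.00960000)
applied torque τ = (0.0900, 0.0900, 0.1500)
v₁ − v₀ = (0.01550000, -0.00450000, 0.01600000)
F = m·Δv/dt = (3.1000, -0.9000, 3.2000)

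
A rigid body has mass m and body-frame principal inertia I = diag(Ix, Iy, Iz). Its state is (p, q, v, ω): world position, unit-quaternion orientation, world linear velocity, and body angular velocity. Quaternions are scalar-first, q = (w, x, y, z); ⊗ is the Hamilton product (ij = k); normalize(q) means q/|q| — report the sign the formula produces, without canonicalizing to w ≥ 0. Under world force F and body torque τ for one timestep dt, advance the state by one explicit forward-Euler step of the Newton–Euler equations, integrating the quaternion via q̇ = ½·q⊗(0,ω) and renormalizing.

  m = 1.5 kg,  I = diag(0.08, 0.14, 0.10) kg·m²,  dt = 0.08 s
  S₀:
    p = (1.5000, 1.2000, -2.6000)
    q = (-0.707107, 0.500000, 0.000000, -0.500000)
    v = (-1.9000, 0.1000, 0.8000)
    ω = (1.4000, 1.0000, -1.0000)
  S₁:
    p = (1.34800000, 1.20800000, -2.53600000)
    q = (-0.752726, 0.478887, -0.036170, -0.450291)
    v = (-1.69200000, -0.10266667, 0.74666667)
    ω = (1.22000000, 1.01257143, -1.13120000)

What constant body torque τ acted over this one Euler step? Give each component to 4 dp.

rate change Δω = (-0.18000000, 0.01257143, -0.13120000)
precession coupling = (0.0400, 0.0280, 0.0840)
τ = I·(Δω/dt) + ω₀×(Iω₀) = (-0.1400, 0.0500, -0.0800)

τ = (-0.1400, 0.0500, -0.0800)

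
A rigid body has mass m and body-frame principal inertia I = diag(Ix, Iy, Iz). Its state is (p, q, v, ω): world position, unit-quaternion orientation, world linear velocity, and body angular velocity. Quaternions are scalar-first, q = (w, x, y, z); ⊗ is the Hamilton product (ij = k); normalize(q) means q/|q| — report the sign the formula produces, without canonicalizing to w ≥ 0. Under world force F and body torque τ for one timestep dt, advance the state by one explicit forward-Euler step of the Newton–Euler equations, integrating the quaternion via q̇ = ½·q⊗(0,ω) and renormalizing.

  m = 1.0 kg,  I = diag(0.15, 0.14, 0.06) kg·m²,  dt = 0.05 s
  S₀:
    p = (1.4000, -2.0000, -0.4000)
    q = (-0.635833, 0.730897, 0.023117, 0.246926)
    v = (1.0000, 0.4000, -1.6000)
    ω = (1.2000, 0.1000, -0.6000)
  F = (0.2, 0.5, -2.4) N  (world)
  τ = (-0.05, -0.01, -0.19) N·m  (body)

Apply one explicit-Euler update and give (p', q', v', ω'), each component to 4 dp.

p' = (1.4500, -1.9800, -0.4800)
q' = (-0.6537, 0.7105, 0.0399, 0.2575)
v' = (1.0100, 0.4250, -1.7200)
ω' = (1.1817, 0.1196, -0.7573)

precession coupling ω×(Iω) = (0.0048, -0.0648, -0.0012)
angular accel α = (-0.3653, 0.3914, -3.1467)
ω + α·dt = (1.1817, 0.1196, -0.7573)
2q̇ = q⊗(0,ω) = (-0.7312325, -0.8015624, 0.6712661, 0.4268491)
q' = normalize(q + ½dt·q⊗(0,ω)) = (-0.6537, 0.7105, 0.0399, 0.2575)
p' = p + v·dt = (1.4500, -1.9800, -0.4800)
v + (F/m)dt = (1.0100, 0.4250, -1.7200)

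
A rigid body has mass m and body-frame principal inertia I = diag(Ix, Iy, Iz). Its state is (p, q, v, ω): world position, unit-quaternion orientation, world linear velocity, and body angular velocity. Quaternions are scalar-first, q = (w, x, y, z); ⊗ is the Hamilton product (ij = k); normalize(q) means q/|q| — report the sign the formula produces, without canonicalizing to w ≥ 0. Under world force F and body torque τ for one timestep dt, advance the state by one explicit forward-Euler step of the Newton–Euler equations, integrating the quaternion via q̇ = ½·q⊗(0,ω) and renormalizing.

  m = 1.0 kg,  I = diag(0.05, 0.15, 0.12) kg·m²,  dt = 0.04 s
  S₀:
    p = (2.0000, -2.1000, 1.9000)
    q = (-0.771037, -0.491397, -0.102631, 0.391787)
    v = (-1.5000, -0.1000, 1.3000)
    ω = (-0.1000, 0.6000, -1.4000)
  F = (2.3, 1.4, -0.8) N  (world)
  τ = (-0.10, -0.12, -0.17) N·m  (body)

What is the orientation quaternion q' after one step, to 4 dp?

2q̇ = q⊗(0,ω) = (0.5609407, -0.0142851, -1.1897567, 0.7743505)
q' = normalize(q + ½dt·q⊗(0,ω)) = (-0.7595, -0.4915, -0.1264, 0.4071)

q' = (-0.7595, -0.4915, -0.1264, 0.4071)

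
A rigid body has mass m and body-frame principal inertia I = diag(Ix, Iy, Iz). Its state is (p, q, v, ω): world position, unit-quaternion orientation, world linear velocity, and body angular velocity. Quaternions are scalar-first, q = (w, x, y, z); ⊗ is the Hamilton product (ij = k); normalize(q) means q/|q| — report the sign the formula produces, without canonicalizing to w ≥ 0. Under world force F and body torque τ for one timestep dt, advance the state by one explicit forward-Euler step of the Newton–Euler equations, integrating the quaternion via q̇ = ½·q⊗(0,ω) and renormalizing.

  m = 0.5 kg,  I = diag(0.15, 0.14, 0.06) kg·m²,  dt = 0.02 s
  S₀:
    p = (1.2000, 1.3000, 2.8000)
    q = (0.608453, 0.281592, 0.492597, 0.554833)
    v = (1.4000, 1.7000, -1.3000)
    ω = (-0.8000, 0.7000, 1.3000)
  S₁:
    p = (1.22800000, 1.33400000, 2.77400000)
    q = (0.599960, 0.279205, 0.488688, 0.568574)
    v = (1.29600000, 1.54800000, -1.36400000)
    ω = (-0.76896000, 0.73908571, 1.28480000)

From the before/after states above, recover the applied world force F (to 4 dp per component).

velocity change Δv = (-0.10400000, -0.15200000, -0.06400000)
applied force F = (-2.6000, -3.8000, -1.6000)

F = (-2.6000, -3.8000, -1.6000)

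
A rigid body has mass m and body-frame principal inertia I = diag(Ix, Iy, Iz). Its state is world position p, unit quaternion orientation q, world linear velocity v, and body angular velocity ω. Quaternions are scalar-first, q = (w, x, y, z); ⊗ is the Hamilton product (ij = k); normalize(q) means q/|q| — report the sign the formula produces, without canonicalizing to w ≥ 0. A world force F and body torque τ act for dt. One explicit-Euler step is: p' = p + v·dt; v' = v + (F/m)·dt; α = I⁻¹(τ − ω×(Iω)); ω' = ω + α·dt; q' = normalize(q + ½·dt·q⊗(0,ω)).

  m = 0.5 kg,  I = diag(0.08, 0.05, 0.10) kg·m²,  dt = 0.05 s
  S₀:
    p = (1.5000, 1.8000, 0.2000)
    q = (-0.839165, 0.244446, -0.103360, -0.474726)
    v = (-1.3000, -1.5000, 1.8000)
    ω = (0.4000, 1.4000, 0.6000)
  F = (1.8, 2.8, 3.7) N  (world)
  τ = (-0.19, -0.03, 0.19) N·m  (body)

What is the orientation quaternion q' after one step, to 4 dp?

q' = (-0.8302, 0.2509, -0.1410, -0.4774)

Hamilton product q⊗(0,ω) = (0.3317612, 0.2669344, -1.5113890, -0.1199306)
q' = normalize(q + ½dt·q⊗(0,ω)) = (-0.8302, 0.2509, -0.1410, -0.4774)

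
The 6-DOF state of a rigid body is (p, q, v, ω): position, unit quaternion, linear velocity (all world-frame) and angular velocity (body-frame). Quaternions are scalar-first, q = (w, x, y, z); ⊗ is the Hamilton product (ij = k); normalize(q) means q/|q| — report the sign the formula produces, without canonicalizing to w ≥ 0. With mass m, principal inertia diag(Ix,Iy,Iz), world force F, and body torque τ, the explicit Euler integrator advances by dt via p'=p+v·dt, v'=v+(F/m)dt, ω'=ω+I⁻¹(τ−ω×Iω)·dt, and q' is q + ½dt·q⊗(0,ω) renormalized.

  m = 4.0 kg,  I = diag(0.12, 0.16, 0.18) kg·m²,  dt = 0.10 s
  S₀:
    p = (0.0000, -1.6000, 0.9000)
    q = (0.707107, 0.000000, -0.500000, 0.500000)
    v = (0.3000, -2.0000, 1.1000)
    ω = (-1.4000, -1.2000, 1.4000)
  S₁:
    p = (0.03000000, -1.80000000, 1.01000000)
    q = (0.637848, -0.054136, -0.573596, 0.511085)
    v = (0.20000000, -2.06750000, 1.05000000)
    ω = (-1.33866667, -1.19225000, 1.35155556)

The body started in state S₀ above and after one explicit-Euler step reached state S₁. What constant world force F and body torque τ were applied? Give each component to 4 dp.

F = (-4.0000, -2.7000, -2.0000)
τ = (0.0400, 0.1300, -0.0200)

Δω = ω₁−ω₀ = (0.06133333, 0.00775000, -0.04844444)
I·α + gyro = (0.0400, 0.1300, -0.0200)
velocity change Δv = (-0.10000000, -0.06750000, -0.05000000)
applied force F = (-4.0000, -2.7000, -2.0000)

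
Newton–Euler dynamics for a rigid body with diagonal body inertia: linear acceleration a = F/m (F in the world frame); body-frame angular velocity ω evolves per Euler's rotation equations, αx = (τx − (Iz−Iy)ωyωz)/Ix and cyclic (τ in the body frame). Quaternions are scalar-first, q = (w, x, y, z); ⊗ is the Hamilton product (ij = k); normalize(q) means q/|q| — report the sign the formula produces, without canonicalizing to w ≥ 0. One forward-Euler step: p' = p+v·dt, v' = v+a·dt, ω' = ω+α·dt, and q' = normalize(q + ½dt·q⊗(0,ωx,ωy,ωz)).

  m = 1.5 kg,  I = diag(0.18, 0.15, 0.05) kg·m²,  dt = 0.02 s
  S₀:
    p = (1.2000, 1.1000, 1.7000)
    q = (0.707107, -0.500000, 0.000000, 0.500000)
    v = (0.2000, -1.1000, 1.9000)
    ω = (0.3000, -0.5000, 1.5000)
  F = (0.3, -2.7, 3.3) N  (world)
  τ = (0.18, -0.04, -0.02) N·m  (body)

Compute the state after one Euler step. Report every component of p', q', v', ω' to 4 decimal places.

p' = (1.2040, 1.0780, 1.7380)
q' = (0.7010, -0.4953, 0.0055, 0.5130)
v' = (0.2040, -1.1360, 1.9440)
ω' = (0.3117, -0.5131, 1.4902)

ω×(Iω) gyroscopic = (0.0750, 0.0585, 0.0045)
(τ − ω×Iω)/I = (0.5833, -0.6567, -0.4900)
ω + α·dt = (0.3117, -0.5131, 1.4902)
Hamilton product q⊗(0,ω) = (-0.6000000, 0.4621321, 0.5464465, 1.3106605)
q' = normalize(q + ½dt·q⊗(0,ω)) = (0.7010, -0.4953, 0.0055, 0.5130)
a = (0.2000, -1.8000, 2.2000)
new position p' = (1.2040, 1.0780, 1.7380)
new velocity v' = (0.2040, -1.1360, 1.9440)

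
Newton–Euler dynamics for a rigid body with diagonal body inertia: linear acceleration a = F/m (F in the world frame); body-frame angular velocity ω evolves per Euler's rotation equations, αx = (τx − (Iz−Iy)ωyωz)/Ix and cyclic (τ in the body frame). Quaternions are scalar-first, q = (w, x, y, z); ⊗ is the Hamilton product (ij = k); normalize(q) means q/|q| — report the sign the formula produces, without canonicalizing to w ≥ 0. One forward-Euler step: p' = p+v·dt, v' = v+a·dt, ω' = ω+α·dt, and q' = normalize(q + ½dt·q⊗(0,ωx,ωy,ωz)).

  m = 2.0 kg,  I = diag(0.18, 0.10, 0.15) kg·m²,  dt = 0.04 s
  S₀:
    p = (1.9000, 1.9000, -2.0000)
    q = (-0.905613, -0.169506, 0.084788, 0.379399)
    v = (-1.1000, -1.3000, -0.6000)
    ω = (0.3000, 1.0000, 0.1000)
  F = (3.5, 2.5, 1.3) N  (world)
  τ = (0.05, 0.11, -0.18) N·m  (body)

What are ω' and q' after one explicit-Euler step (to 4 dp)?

gyro term ω×Iω = (0.0050, 0.0009, -0.0240)
α = I⁻¹(τ − ω×Iω) = (0.2500, 1.0910, -1.0400)
ω + α·dt = (0.3100, 1.0436, 0.0584)
q⊗(0,ω) = (-0.0718761, -0.6426041, -0.7748427, -0.2855037)
updated quaternion q' = (-0.9069, -0.1823, 0.0693, 0.3736)

ω' = (0.3100, 1.0436, 0.0584)
q' = (-0.9069, -0.1823, 0.0693, 0.3736)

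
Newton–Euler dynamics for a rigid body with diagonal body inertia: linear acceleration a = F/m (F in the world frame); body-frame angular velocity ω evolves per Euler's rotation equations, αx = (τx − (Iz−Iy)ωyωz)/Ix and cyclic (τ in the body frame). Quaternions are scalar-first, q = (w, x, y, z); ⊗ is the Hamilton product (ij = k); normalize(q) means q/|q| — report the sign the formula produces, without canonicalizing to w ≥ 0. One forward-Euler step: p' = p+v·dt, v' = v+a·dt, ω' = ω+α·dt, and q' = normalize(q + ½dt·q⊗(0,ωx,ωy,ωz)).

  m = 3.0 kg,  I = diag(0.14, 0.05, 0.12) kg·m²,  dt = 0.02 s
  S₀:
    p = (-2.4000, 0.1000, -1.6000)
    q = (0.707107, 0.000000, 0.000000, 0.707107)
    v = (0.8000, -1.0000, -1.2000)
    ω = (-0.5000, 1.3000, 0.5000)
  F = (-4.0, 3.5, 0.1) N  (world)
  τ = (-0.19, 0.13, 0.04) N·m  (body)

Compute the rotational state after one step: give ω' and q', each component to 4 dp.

ω' = (-0.5336, 1.3540, 0.4969)
q' = (0.7035, -0.0127, 0.0057, 0.7106)

gyro term ω×Iω = (0.0455, -0.0050, 0.0585)
(τ − ω×Iω)/I = (-1.6821, 2.7000, -0.1542)
new body rate ω' = (-0.5336, 1.3540, 0.4969)
q⊗(0,ω) = (-0.3535535, -1.2727926, 0.5656856, 0.3535535)
q' = normalize(q + ½dt·q⊗(0,ω)) = (0.7035, -0.0127, 0.0057, 0.7106)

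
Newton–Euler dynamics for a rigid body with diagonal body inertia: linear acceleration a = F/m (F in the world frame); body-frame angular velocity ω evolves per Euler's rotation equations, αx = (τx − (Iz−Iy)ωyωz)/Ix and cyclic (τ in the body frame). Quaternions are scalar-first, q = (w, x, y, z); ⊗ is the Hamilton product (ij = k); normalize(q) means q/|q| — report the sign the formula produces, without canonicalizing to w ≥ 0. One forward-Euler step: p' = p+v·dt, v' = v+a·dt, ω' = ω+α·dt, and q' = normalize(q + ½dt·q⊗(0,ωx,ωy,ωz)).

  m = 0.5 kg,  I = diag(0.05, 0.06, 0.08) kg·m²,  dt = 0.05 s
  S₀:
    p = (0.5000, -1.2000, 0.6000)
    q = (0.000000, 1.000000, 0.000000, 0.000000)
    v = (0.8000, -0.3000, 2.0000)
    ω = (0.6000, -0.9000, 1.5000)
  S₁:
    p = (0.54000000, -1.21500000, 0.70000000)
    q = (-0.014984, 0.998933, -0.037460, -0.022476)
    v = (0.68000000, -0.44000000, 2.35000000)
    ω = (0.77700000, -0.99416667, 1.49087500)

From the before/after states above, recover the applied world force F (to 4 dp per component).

velocity change Δv = (-0.12000000, -0.14000000, 0.35000000)
m·(v₁−v₀)/dt = (-1.2000, -1.4000, 3.5000)

F = (-1.2000, -1.4000, 3.5000)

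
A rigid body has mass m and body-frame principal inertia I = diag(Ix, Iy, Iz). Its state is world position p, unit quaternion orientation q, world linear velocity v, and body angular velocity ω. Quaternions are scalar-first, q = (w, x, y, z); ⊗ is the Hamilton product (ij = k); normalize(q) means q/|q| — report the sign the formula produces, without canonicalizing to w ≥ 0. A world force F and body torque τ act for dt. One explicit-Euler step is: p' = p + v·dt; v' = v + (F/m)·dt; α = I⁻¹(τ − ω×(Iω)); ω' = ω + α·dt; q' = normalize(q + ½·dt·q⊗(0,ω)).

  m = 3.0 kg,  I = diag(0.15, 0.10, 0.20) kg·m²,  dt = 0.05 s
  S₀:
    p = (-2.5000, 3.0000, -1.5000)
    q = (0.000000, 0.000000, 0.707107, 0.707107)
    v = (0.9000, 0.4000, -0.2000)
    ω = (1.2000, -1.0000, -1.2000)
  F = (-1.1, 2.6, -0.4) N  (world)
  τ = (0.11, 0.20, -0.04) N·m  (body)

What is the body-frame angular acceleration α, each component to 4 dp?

α = (-0.0667, 1.2800, -0.5000)

precession coupling ω×(Iω) = (0.1200, 0.0720, 0.0600)
angular accel α = (-0.0667, 1.2800, -0.5000)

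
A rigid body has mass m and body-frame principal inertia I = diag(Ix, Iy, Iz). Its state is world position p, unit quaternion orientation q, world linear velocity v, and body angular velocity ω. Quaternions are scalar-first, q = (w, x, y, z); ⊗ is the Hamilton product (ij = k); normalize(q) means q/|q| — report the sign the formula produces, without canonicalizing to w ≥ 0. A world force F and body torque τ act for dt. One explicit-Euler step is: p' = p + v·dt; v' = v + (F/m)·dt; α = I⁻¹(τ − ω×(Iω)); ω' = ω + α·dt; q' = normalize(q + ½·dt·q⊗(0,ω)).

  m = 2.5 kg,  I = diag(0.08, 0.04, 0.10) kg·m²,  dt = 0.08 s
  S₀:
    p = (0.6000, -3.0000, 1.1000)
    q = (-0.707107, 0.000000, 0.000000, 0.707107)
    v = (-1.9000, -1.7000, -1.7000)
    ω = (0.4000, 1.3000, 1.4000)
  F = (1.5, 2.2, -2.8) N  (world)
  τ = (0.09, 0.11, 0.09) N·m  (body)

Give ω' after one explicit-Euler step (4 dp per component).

(τ − ω×Iω)/I = (-0.2400, 3.0300, 1.1080)
ω + α·dt = (0.3808, 1.5424, 1.4886)

ω' = (0.3808, 1.5424, 1.4886)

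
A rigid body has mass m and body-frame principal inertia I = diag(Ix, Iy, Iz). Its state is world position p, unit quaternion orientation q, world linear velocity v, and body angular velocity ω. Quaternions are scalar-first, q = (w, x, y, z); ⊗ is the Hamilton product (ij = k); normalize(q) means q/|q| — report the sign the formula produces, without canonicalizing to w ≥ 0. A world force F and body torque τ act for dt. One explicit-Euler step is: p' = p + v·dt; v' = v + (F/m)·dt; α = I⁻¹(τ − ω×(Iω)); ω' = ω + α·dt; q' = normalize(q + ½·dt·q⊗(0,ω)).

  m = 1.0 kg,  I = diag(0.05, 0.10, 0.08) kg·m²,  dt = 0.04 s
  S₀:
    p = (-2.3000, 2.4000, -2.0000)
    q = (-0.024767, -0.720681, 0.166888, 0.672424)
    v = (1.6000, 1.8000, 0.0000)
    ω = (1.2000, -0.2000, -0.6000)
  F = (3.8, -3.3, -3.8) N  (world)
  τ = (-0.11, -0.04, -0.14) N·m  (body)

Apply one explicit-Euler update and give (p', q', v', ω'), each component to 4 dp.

p' = (-2.2360, 2.4720, -2.0000)
q' = (0.0013, -0.7203, 0.1744, 0.6714)
v' = (1.7520, 1.6680, -0.1520)
ω' = (1.1139, -0.2246, -0.6640)

angular accel α = (-2.1520, -0.6160, -1.6000)
ω + α·dt = (1.1139, -0.2246, -0.6640)
2q̇ = q⊗(0,ω) = (1.3016492, 0.0046316, 0.3794536, -0.0412692)
q + ½dt·q⊗(0,ω), renormalized = (0.0013, -0.7203, 0.1744, 0.6714)
a = F/m = (3.8000, -3.3000, -3.8000)
p + v·dt = (-2.2360, 2.4720, -2.0000)
v + (F/m)dt = (1.7520, 1.6680, -0.1520)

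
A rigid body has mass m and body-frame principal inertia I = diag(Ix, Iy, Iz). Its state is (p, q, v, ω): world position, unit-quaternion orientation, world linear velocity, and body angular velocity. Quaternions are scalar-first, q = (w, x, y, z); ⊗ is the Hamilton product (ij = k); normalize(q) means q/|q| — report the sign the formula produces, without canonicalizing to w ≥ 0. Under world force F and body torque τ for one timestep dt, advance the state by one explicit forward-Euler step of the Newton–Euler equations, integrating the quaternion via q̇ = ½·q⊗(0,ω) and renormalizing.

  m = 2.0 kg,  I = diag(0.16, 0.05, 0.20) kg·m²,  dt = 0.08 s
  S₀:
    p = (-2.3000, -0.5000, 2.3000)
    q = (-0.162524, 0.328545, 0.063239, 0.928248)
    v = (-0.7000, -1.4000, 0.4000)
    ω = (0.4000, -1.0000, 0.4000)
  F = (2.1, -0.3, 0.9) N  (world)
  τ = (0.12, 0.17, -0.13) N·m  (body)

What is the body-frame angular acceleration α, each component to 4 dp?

α = (1.1250, 3.5280, -0.8700)

ω×(Iω) gyroscopic = (-0.0600, -0.0064, 0.0440)
α = I⁻¹(τ − ω×Iω) = (1.1250, 3.5280, -0.8700)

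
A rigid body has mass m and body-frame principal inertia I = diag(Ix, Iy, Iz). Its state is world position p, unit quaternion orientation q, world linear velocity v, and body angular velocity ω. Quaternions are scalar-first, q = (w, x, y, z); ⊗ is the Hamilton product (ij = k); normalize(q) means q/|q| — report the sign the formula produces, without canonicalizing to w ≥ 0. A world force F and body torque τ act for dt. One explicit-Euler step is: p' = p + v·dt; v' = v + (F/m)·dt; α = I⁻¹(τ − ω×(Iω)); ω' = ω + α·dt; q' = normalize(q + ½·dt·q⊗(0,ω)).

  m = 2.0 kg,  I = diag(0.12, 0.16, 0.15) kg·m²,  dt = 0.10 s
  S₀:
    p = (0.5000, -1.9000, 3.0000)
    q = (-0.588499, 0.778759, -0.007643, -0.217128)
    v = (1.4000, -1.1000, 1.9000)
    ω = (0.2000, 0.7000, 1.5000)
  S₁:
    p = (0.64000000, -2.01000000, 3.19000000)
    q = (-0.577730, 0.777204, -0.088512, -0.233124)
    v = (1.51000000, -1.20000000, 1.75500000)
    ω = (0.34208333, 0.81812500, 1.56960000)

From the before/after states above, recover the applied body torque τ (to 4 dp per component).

τ = (0.1600, 0.1800, 0.1100)

Δω = ω₁−ω₀ = (0.14208333, 0.11812500, 0.06960000)
ω₀×(Iω₀) = (-0.0105, -0.0090, 0.0056)
applied torque τ = (0.1600, 0.1800, 0.1100)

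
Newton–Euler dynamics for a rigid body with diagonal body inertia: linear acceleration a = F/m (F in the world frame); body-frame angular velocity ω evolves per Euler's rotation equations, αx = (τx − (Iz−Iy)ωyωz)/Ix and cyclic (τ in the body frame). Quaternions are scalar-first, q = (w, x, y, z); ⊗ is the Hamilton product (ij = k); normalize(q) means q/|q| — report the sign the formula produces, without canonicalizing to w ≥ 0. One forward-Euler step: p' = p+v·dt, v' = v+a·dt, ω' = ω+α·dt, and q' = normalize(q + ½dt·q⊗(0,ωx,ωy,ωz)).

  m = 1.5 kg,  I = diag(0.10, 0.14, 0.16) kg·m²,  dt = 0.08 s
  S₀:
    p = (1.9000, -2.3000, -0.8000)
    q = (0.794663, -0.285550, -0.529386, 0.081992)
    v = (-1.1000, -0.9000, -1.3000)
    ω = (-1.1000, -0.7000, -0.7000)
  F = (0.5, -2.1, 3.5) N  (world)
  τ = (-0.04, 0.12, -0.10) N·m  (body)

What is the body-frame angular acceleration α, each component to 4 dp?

gyro term ω×Iω = (0.0098, -0.0462, 0.0308)
α = I⁻¹(τ − ω×Iω) = (-0.4980, 1.1871, -0.8175)

α = (-0.4980, 1.1871, -0.8175)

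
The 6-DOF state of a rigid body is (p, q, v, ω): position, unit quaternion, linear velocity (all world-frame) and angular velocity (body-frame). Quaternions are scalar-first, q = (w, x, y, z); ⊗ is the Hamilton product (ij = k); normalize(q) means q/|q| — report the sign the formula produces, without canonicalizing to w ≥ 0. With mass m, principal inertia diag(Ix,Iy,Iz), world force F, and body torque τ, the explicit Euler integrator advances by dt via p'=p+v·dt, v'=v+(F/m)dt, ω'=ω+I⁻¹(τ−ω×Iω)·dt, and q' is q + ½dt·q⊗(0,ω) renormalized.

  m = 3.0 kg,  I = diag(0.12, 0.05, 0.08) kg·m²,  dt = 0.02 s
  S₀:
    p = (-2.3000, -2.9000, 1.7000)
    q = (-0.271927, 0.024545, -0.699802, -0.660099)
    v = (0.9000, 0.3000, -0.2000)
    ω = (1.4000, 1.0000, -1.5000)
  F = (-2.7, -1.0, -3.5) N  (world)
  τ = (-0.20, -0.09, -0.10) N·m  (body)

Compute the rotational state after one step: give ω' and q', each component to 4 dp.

(τ − ω×Iω)/I = (-1.2917, -0.1200, -0.0250)
ω + α·dt = (1.3742, 0.9976, -1.5005)
q⊗(0,ω) = (-0.3247095, 1.3291042, -1.1592481, 1.4121583)
updated quaternion q' = (-0.2751, 0.0378, -0.7112, -0.6458)

ω' = (1.3742, 0.9976, -1.5005)
q' = (-0.2751, 0.0378, -0.7112, -0.6458)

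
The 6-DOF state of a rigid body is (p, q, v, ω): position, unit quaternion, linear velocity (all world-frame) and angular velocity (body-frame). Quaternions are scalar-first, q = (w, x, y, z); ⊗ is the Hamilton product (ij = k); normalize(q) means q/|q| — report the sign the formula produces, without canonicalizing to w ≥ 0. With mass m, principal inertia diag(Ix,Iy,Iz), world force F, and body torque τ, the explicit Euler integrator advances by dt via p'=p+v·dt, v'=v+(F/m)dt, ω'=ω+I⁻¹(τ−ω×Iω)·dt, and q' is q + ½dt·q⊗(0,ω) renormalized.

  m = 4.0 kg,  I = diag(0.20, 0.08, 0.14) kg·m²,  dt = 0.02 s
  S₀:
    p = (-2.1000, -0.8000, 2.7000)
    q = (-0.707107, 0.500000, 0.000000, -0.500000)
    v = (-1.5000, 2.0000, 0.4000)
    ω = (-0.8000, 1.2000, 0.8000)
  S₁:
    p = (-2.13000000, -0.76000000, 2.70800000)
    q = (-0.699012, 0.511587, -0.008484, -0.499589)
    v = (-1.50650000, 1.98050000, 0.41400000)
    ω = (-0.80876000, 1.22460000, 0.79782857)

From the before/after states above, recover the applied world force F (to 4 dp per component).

v₁ − v₀ = (-0.00650000, -0.01950000, 0.01400000)
F = m·Δv/dt = (-1.3000, -3.9000, 2.8000)

F = (-1.3000, -3.9000, 2.8000)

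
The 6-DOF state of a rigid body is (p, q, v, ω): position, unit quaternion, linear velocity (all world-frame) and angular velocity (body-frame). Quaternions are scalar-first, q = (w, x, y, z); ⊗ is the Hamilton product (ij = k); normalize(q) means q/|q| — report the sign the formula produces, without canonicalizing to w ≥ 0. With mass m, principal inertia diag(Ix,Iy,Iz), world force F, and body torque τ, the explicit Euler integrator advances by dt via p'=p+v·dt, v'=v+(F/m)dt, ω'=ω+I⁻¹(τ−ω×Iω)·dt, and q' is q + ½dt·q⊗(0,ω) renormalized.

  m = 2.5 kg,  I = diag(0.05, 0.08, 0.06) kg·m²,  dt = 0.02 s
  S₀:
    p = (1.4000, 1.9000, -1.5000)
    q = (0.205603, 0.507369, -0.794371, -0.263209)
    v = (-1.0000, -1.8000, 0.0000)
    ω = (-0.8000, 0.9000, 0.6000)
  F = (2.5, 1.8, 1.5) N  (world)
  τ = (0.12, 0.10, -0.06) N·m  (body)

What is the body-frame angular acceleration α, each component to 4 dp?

precession coupling ω×(Iω) = (-0.0108, 0.0048, -0.0216)
α = I⁻¹(τ − ω×Iω) = (2.6160, 1.1900, -0.6400)

α = (2.6160, 1.1900, -0.6400)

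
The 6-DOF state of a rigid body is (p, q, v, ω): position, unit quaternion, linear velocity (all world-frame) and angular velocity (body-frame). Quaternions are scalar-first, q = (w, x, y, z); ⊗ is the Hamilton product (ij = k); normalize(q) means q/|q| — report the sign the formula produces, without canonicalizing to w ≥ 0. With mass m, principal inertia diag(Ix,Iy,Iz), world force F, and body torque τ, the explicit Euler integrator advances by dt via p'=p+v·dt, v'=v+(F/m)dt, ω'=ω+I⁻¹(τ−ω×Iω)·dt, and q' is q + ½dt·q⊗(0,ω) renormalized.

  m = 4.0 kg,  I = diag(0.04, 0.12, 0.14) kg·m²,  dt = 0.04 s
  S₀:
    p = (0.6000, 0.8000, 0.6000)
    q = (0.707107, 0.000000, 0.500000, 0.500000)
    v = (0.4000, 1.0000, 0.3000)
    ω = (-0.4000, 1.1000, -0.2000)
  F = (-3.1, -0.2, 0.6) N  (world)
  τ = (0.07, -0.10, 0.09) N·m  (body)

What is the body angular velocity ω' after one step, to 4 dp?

angular accel α = (1.8600, -0.7667, 0.8943)
ω + α·dt = (-0.3256, 1.0693, -0.1642)

ω' = (-0.3256, 1.0693, -0.1642)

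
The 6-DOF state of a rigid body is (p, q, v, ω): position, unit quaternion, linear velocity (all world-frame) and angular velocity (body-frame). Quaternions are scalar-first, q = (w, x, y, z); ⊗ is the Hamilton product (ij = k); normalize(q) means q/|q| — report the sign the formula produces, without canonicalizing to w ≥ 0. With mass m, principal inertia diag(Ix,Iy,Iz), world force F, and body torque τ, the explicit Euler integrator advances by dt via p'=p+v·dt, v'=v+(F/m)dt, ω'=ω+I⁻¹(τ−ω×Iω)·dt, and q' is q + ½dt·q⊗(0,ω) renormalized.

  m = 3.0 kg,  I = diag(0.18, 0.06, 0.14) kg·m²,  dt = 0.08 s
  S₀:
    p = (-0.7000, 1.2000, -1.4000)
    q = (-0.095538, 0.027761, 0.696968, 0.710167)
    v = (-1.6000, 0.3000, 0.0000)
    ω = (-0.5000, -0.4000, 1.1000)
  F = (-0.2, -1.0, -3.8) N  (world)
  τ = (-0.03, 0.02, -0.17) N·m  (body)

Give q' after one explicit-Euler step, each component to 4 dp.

q' = (-0.1149, 0.0716, 0.6822, 0.7185)

2q̇ = q⊗(0,ω) = (-0.4885160, 1.0985006, -0.3474054, 0.2322878)
q' = normalize(q + ½dt·q⊗(0,ω)) = (-0.1149, 0.0716, 0.6822, 0.7185)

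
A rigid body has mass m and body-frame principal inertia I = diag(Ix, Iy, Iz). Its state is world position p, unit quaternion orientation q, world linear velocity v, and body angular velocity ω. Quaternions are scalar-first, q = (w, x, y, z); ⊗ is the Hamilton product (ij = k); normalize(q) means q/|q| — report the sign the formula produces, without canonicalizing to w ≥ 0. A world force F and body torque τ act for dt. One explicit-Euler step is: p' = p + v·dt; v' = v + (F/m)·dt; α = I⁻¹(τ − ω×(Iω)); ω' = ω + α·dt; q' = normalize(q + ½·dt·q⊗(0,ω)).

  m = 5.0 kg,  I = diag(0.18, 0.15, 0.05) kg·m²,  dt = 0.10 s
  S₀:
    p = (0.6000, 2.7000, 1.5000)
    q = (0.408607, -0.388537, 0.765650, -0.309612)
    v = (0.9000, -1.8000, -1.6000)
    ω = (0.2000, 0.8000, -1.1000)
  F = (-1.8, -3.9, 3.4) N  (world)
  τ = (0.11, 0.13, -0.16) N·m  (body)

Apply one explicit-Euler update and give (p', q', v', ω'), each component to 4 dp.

p' = (0.6900, 2.5200, 1.3400)
q' = (0.3640, -0.4132, 0.7557, -0.3544)
v' = (0.8640, -1.8780, -1.5320)
ω' = (0.2122, 0.9057, -1.4104)

linear accel F/m = (-0.3600, -0.7800, 0.6800)
p + v·dt = (0.6900, 2.5200, 1.3400)
v + (F/m)dt = (0.8640, -1.8780, -1.5320)
angular accel α = (0.1222, 1.0573, -3.1040)
new body rate ω' = (0.2122, 0.9057, -1.4104)
Hamilton product q⊗(0,ω) = (-0.8753858, -0.5128040, -0.1624275, -0.9134273)
updated quaternion q' = (0.3640, -0.4132, 0.7557, -0.3544)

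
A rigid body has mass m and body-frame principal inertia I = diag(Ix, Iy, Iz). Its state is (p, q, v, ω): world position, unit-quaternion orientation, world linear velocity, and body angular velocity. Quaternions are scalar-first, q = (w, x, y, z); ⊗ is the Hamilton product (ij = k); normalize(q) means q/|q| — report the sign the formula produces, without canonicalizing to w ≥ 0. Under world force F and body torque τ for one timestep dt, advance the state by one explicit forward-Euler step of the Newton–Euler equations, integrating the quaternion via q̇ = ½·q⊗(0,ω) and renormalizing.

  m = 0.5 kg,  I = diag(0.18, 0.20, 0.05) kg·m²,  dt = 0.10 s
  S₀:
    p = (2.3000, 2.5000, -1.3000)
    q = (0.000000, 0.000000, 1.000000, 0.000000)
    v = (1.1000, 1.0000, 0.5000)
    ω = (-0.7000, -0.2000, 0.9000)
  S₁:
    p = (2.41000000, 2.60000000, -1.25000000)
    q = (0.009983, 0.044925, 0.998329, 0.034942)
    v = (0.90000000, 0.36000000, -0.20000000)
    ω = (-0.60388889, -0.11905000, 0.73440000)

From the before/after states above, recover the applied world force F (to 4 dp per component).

F = (-1.0000, -3.2000, -3.5000)

v₁ − v₀ = (-0.20000000, -0.64000000, -0.70000000)
applied force F = (-1.0000, -3.2000, -3.5000)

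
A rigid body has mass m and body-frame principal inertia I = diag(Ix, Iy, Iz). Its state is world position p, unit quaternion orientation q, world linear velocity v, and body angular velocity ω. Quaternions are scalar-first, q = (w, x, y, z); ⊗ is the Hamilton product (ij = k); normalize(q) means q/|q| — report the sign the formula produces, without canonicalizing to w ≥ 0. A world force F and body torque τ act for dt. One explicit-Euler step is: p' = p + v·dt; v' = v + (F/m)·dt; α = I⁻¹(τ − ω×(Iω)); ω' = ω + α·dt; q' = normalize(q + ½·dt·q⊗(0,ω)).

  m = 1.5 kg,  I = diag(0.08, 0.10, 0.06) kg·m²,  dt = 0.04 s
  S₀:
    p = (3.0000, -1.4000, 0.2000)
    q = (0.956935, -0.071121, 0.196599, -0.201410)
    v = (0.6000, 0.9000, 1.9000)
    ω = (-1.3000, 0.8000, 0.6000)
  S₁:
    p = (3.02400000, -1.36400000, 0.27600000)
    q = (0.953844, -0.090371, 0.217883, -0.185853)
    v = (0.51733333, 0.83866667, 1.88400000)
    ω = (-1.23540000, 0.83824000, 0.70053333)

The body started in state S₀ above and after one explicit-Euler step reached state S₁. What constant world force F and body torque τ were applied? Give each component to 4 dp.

rate change Δω = (0.06460000, 0.03824000, 0.10053333)
ω₀×(Iω₀) = (-0.0192, -0.0156, -0.0208)
applied torque τ = (0.1100, 0.0800, 0.1300)
Δv = v₁−v₀ = (-0.08266667, -0.06133333, -0.01600000)
F = m·Δv/dt = (-3.1000, -2.3000, -0.6000)

F = (-3.1000, -2.3000, -0.6000)
τ = (0.1100, 0.0800, 0.1300)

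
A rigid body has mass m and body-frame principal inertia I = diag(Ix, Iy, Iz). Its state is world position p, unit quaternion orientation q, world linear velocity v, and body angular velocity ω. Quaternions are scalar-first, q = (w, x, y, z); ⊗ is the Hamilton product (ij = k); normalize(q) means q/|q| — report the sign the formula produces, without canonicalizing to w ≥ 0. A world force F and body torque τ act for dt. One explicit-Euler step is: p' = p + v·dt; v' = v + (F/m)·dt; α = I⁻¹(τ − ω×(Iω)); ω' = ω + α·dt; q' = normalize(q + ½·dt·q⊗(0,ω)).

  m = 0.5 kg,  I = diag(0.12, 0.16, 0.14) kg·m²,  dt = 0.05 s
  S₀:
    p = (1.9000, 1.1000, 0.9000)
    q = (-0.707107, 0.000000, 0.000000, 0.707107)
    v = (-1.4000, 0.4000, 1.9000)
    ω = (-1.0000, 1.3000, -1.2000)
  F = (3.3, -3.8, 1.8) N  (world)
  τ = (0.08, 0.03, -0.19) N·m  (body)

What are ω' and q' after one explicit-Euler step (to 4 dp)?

ω×(Iω) gyroscopic = (0.0312, -0.0240, -0.0520)
α = I⁻¹(τ − ω×Iω) = (0.4067, 0.3375, -0.9857)
new body rate ω' = (-0.9797, 1.3169, -1.2493)
q⊗(0,ω) = (0.8485284, -0.2121321, -1.6263461, 0.8485284)
q + ½dt·q⊗(0,ω), renormalized = (-0.6850, -0.0053, -0.0406, 0.7274)

ω' = (-0.9797, 1.3169, -1.2493)
q' = (-0.6850, -0.0053, -0.0406, 0.7274)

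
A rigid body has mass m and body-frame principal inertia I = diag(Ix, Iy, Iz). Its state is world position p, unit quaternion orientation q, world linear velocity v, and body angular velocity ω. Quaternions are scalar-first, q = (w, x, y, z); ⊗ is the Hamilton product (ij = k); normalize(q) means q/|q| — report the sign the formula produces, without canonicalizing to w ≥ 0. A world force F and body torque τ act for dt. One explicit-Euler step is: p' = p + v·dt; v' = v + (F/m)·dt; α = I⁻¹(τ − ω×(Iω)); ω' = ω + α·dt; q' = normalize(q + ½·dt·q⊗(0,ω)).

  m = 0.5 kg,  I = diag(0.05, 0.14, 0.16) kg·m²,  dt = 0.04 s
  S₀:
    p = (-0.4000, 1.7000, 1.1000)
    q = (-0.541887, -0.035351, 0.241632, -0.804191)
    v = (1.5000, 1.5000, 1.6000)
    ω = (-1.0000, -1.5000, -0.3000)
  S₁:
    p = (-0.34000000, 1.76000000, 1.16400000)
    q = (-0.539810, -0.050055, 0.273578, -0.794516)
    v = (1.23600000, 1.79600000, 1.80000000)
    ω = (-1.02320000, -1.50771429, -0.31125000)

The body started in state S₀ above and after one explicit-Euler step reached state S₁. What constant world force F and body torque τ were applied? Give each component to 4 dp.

Δω = ω₁−ω₀ = (-0.02320000, -0.00771429, -0.01125000)
gyro term ω₀×Iω₀ = (0.0090, -0.0330, 0.1350)
I·α + gyro = (-0.0200, -0.0600, 0.0900)
v₁ − v₀ = (-0.26400000, 0.29600000, 0.20000000)
applied force F = (-3.3000, 3.7000, 2.5000)

F = (-3.3000, 3.7000, 2.5000)
τ = (-0.0200, -0.0600, 0.0900)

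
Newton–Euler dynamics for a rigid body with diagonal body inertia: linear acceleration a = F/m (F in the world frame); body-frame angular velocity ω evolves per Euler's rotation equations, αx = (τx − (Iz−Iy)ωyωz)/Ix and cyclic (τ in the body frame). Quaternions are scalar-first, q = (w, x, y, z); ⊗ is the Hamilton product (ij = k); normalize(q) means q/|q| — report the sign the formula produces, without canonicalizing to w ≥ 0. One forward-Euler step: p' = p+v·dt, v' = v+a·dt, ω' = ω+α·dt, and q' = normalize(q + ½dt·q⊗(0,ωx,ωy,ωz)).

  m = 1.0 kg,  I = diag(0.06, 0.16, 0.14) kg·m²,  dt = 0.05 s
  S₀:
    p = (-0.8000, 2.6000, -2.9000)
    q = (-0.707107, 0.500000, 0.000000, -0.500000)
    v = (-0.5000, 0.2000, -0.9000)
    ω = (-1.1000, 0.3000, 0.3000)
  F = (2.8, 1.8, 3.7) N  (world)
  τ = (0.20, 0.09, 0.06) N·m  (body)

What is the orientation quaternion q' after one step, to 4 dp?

q' = (-0.6893, 0.5230, 0.0047, -0.5013)

q⊗(0,ω) = (0.7000000, 0.9278177, 0.1878679, -0.0621321)
q' = normalize(q + ½dt·q⊗(0,ω)) = (-0.6893, 0.5230, 0.0047, -0.5013)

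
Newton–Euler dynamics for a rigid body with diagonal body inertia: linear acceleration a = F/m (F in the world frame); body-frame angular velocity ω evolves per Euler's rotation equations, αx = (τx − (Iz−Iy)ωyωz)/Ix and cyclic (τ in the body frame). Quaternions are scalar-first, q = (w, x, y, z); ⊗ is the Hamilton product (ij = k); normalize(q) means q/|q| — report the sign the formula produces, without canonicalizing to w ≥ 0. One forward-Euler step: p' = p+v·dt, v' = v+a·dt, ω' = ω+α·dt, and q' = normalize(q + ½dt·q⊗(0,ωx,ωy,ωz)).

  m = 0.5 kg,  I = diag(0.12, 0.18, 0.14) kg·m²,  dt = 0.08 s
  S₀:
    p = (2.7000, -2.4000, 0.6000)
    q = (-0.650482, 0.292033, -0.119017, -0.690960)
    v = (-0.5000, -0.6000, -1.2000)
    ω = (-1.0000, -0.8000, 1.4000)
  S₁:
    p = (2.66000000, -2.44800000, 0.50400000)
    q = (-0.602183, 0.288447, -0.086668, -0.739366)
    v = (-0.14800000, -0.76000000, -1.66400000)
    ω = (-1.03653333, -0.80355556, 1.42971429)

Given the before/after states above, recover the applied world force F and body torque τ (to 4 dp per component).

F = (2.2000, -1.0000, -2.9000)
τ = (-0.0100, 0.0200, 0.1000)

Δω = ω₁−ω₀ = (-0.03653333, -0.00355556, 0.02971429)
precession coupling = (0.0448, 0.0280, 0.0480)
τ = I·(Δω/dt) + ω₀×(Iω₀) = (-0.0100, 0.0200, 0.1000)
v₁ − v₀ = (0.35200000, -0.16000000, -0.46400000)
m·(v₁−v₀)/dt = (2.2000, -1.0000, -2.9000)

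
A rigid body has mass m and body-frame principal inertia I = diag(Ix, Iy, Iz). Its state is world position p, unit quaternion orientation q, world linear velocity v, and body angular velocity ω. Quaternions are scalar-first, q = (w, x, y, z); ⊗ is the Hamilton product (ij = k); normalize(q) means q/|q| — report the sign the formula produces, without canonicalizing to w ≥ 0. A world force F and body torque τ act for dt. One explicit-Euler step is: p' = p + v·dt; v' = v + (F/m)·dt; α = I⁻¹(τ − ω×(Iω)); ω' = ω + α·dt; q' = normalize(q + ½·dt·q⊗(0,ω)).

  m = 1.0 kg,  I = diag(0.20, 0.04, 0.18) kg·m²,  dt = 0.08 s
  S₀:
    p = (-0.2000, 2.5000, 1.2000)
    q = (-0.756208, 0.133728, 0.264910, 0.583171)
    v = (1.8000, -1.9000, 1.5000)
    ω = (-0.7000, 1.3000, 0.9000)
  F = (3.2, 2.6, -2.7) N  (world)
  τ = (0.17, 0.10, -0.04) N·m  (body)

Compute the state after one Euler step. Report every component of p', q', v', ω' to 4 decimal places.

p' = (-0.0560, 2.3480, 1.3200)
q' = (-0.7854, 0.1338, 0.2040, 0.5690)
v' = (2.0560, -1.6920, 1.2840)
ω' = (-0.6975, 1.5252, 0.8175)

gyro term ω×Iω = (0.1638, -0.0126, 0.1456)
(τ − ω×Iω)/I = (0.0310, 2.8150, -1.0311)
ω' = ω + α·dt = (-0.6975, 1.5252, 0.8175)
q⊗(0,ω) = (-0.7756273, 0.0096423, -1.5116453, -0.3213038)
q' = normalize(q + ½dt·q⊗(0,ω)) = (-0.7854, 0.1338, 0.2040, 0.5690)
new position p' = (-0.0560, 2.3480, 1.3200)
new velocity v' = (2.0560, -1.6920, 1.2840)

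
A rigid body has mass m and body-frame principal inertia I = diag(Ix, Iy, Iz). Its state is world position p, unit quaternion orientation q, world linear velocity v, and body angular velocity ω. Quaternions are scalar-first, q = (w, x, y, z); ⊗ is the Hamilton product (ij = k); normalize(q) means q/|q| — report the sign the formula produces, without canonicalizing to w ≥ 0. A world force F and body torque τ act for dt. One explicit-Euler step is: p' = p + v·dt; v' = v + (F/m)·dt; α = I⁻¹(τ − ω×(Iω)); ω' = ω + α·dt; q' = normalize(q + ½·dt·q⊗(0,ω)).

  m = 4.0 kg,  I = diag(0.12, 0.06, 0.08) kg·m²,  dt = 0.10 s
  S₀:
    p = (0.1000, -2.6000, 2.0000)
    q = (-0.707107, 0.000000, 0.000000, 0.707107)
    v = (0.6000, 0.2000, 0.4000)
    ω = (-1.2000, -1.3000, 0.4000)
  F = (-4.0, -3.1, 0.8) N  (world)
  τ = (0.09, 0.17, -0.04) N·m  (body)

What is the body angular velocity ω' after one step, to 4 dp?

ω' = (-1.1163, -0.9847, 0.4670)

(τ − ω×Iω)/I = (0.8367, 3.1533, 0.6700)
ω + α·dt = (-1.1163, -0.9847, 0.4670)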